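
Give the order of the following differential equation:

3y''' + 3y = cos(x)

The order is 3 (highest derivative is of order 3).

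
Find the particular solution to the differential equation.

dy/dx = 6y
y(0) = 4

General solution: y = Ce^(6x)
Applying IC y(0) = 4:
Particular solution: y = 4e^(6x)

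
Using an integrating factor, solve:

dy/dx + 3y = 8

Using integrating factor method:

General solution: y = 8/3 + Ce^(-3x)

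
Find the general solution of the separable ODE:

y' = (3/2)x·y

Separating variables and integrating:
ln|y| = 3x^2/4 + C

General solution: y = Ce^(3x^2/4)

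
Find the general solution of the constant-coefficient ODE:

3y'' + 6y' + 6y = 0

Characteristic equation: 3r² + 6r + 6 = 0
Divide by 3: r² + 2r + 2 = 0
Roots: r = -1 ± i (complex conjugates)
General solution: y = e^(-x)(C₁cos(x) + C₂sin(x))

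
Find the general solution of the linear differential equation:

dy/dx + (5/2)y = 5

Using integrating factor method:

General solution: y = 2 + Ce^(-5x/2)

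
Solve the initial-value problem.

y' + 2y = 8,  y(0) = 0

General solution: y = 4 + Ce^(-2x)
Applying y(0) = 0: C = 0 - 4 = -4
Particular solution: y = 4 - 4e^(-2x)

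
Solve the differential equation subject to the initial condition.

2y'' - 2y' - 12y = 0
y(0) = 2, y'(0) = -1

General solution: y = C₁e^(3x) + C₂e^(-2x)
Applying ICs: C₁ = 3/5, C₂ = 7/5
Particular solution: y = (3/5)e^(3x) + (7/5)e^(-2x)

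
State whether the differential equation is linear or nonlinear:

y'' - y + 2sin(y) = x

Nonlinear (sin(y) is nonlinear in y)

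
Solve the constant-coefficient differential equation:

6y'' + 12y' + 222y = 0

Characteristic equation: 6r² + 12r + 222 = 0
Divide by 6: r² + 2r + 37 = 0
Roots: r = -1 ± 6i (complex conjugates)
General solution: y = e^(-x)(C₁cos(6x) + C₂sin(6x))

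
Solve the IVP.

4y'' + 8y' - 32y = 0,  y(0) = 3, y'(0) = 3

General solution: y = C₁e^(2x) + C₂e^(-4x)
Applying ICs: C₁ = 5/2, C₂ = 1/2
Particular solution: y = (5/2)e^(2x) + (1/2)e^(-4x)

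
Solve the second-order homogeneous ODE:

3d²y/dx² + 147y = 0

Characteristic equation: 3r² + 147 = 0
Divide by 3: r² + 49 = 0
Roots: r = ±7i (complex conjugates)
General solution: y = C₁cos(7x) + C₂sin(7x)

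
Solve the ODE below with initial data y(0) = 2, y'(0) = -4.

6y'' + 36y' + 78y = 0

General solution: y = e^(-3x)(C₁cos(2x) + C₂sin(2x))
Complex roots r = -3 ± 2i
Applying ICs: C₁ = 2, C₂ = 1
Particular solution: y = e^(-3x)(2cos(2x) + sin(2x))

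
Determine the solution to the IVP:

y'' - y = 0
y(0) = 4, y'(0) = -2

General solution: y = C₁e^x + C₂e^(-x)
Applying ICs: C₁ = 1, C₂ = 3
Particular solution: y = e^x + 3e^(-x)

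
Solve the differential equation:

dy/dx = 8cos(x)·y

Separating variables and integrating:
ln|y| = 8sin(x) + C

General solution: y = Ce^(8sin(x))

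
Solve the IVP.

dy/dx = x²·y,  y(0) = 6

General solution: y = Ce^(x³/3)
Applying IC y(0) = 6:
Particular solution: y = 6e^(x³/3)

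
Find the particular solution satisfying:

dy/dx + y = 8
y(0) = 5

General solution: y = 8 + Ce^(-x)
Applying y(0) = 5: C = 5 - 8 = -3
Particular solution: y = 8 - 3e^(-x)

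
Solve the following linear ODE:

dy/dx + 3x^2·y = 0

Using integrating factor method:

General solution: y = Ce^(-x^3)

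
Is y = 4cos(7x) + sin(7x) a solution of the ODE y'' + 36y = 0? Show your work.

Verification:
y'' = -196cos(7x) - 49sin(7x)
y'' + 36y ≠ 0 (frequency mismatch: got 49 instead of 36)

No, it is not a solution.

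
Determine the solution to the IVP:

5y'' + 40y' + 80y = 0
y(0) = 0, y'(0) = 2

General solution: y = (C₁ + C₂x)e^(-4x)
Repeated root r = -4
Applying ICs: C₁ = 0, C₂ = 2
Particular solution: y = 2xe^(-4x)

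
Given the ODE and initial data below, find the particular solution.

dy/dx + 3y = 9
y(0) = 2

General solution: y = 3 + Ce^(-3x)
Applying y(0) = 2: C = 2 - 3 = -1
Particular solution: y = 3 - e^(-3x)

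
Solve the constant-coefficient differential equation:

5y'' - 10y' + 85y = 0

Characteristic equation: 5r² - 10r + 85 = 0
Divide by 5: r² - 2r + 17 = 0
Roots: r = 1 ± 4i (complex conjugates)
General solution: y = e^x(C₁cos(4x) + C₂sin(4x))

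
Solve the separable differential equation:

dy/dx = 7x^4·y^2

Separating variables and integrating:
-1/y = 7x^5/5 + C

General solution: y^-1 = (-7/5)x^5 + C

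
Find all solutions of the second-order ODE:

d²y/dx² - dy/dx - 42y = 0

Characteristic equation: r² - r - 42 = 0
Roots: r = 7, -6 (distinct real)
General solution: y = C₁e^(7x) + C₂e^(-6x)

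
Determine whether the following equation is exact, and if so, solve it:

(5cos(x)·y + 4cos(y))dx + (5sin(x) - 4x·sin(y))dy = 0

Verify exactness: ∂M/∂y = ∂N/∂x ✓
Find F(x,y) such that ∂F/∂x = M, ∂F/∂y = N
Solution: 5sin(x)·y + 4x·cos(y) = C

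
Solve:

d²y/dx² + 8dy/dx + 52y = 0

Characteristic equation: r² + 8r + 52 = 0
Roots: r = -4 ± 6i (complex conjugates)
General solution: y = e^(-4x)(C₁cos(6x) + C₂sin(6x))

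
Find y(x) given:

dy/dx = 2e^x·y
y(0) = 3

General solution: y = Ce^(2e^x)
Applying IC y(0) = 3:
Particular solution: y = 3e^(2(e^x - 1))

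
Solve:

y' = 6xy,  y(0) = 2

General solution: y = Ce^(3x²)
Applying IC y(0) = 2:
Particular solution: y = 2e^(3x²)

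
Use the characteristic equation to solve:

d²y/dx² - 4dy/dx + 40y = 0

Characteristic equation: r² - 4r + 40 = 0
Roots: r = 2 ± 6i (complex conjugates)
General solution: y = e^(2x)(C₁cos(6x) + C₂sin(6x))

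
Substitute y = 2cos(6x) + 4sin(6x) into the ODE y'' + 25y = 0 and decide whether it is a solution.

Verification:
y'' = -72cos(6x) - 144sin(6x)
y'' + 25y ≠ 0 (frequency mismatch: got 36 instead of 25)

No, it is not a solution.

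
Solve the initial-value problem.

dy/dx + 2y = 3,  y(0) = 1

General solution: y = 3/2 + Ce^(-2x)
Applying y(0) = 1: C = 1 - 3/2 = -1/2
Particular solution: y = 3/2 - (1/2)e^(-2x)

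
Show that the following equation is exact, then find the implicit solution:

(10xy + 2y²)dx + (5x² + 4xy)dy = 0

Verify exactness: ∂M/∂y = ∂N/∂x ✓
Find F(x,y) such that ∂F/∂x = M, ∂F/∂y = N
Solution: 5x²y + 2xy² = C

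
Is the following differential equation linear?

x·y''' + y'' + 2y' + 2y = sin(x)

Yes. Linear (y and its derivatives appear to the first power only, no products of y terms)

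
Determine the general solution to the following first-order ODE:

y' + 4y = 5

Using integrating factor method:

General solution: y = 5/4 + Ce^(-4x)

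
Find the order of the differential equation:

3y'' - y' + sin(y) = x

The order is 2 (highest derivative is of order 2).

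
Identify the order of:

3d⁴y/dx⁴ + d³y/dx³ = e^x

The order is 4 (highest derivative is of order 4).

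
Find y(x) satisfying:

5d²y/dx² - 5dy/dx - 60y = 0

Characteristic equation: 5r² - 5r - 60 = 0
Divide by 5: r² - r - 12 = 0
Roots: r = 4, -3 (distinct real)
General solution: y = C₁e^(4x) + C₂e^(-3x)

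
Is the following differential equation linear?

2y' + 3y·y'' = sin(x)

No. Nonlinear (y·y'' term)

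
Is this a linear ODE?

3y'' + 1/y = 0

No. Nonlinear (1/y term)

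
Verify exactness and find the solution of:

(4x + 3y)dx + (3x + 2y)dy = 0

Verify exactness: ∂M/∂y = ∂N/∂x ✓
Find F(x,y) such that ∂F/∂x = M, ∂F/∂y = N
Solution: 2x² + 3xy + y² = C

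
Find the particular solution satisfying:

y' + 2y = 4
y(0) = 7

General solution: y = 2 + Ce^(-2x)
Applying y(0) = 7: C = 7 - 2 = 5
Particular solution: y = 2 + 5e^(-2x)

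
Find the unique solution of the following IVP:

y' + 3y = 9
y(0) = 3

General solution: y = 3 + Ce^(-3x)
Applying y(0) = 3: C = 3 - 3 = 0
Particular solution: y = 3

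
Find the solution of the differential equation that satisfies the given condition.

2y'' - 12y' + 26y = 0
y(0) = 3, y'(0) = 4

General solution: y = e^(3x)(C₁cos(2x) + C₂sin(2x))
Complex roots r = 3 ± 2i
Applying ICs: C₁ = 3, C₂ = -5/2
Particular solution: y = e^(3x)(3cos(2x) - (5/2)sin(2x))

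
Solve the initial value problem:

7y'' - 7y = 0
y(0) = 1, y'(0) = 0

General solution: y = C₁e^x + C₂e^(-x)
Applying ICs: C₁ = 1/2, C₂ = 1/2
Particular solution: y = (1/2)e^x + (1/2)e^(-x)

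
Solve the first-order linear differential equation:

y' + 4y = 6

Using integrating factor method:

General solution: y = 3/2 + Ce^(-4x)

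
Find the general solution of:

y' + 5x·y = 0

Using integrating factor method:

General solution: y = Ce^(-5x^2/2)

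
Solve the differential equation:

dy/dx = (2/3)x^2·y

Separating variables and integrating:
ln|y| = 2x^3/9 + C

General solution: y = Ce^(2x^3/9)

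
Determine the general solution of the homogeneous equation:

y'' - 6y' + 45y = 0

Characteristic equation: r² - 6r + 45 = 0
Roots: r = 3 ± 6i (complex conjugates)
General solution: y = e^(3x)(C₁cos(6x) + C₂sin(6x))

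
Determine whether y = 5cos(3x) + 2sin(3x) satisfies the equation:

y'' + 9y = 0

Verification:
y'' = -45cos(3x) - 18sin(3x)
y'' + 9y = 0 ✓

Yes, it is a solution.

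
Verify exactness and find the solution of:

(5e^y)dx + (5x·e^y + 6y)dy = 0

Verify exactness: ∂M/∂y = ∂N/∂x ✓
Find F(x,y) such that ∂F/∂x = M, ∂F/∂y = N
Solution: 5x·e^y + 3y² = C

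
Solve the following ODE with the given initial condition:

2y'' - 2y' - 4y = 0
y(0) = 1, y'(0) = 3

General solution: y = C₁e^(2x) + C₂e^(-x)
Applying ICs: C₁ = 4/3, C₂ = -1/3
Particular solution: y = (4/3)e^(2x) - (1/3)e^(-x)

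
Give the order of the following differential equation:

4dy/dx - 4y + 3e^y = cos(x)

The order is 1 (highest derivative is of order 1).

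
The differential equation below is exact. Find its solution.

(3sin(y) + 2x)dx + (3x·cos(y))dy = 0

Verify exactness: ∂M/∂y = ∂N/∂x ✓
Find F(x,y) such that ∂F/∂x = M, ∂F/∂y = N
Solution: 3x·sin(y) + x² = C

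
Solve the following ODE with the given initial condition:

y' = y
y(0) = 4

General solution: y = Ce^x
Applying IC y(0) = 4:
Particular solution: y = 4e^x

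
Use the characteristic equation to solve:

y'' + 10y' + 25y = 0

Characteristic equation: r² + 10r + 25 = 0
Factored: (r + 5)² = 0
Repeated root: r = -5
General solution: y = (C₁ + C₂x)e^(-5x)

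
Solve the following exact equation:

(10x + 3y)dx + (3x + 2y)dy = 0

Verify exactness: ∂M/∂y = ∂N/∂x ✓
Find F(x,y) such that ∂F/∂x = M, ∂F/∂y = N
Solution: 5x² + 3xy + y² = C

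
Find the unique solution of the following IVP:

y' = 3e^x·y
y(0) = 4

General solution: y = Ce^(3e^x)
Applying IC y(0) = 4:
Particular solution: y = 4e^(3(e^x - 1))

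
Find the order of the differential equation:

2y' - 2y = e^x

The order is 1 (highest derivative is of order 1).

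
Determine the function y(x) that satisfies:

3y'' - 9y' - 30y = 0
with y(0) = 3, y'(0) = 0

General solution: y = C₁e^(5x) + C₂e^(-2x)
Applying ICs: C₁ = 6/7, C₂ = 15/7
Particular solution: y = (6/7)e^(5x) + (15/7)e^(-2x)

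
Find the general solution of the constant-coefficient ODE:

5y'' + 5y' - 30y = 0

Characteristic equation: 5r² + 5r - 30 = 0
Divide by 5: r² + r - 6 = 0
Roots: r = 2, -3 (distinct real)
General solution: y = C₁e^(2x) + C₂e^(-3x)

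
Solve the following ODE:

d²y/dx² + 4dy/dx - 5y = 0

Characteristic equation: r² + 4r - 5 = 0
Roots: r = 1, -5 (distinct real)
General solution: y = C₁e^x + C₂e^(-5x)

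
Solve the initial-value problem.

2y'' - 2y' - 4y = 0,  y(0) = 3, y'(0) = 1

General solution: y = C₁e^(2x) + C₂e^(-x)
Applying ICs: C₁ = 4/3, C₂ = 5/3
Particular solution: y = (4/3)e^(2x) + (5/3)e^(-x)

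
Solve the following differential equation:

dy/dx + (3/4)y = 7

Using integrating factor method:

General solution: y = 28/3 + Ce^(-3x/4)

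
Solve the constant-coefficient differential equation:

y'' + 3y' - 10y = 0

Characteristic equation: r² + 3r - 10 = 0
Roots: r = 2, -5 (distinct real)
General solution: y = C₁e^(2x) + C₂e^(-5x)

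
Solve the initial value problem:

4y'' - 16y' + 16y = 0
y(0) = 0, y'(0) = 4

General solution: y = (C₁ + C₂x)e^(2x)
Repeated root r = 2
Applying ICs: C₁ = 0, C₂ = 4
Particular solution: y = 4xe^(2x)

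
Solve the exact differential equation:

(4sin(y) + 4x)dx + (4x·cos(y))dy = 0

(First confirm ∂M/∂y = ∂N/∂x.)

Verify exactness: ∂M/∂y = ∂N/∂x ✓
Find F(x,y) such that ∂F/∂x = M, ∂F/∂y = N
Solution: 4x·sin(y) + 2x² = C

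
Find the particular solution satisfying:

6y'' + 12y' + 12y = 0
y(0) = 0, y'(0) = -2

General solution: y = e^(-x)(C₁cos(x) + C₂sin(x))
Complex roots r = -1 ± i
Applying ICs: C₁ = 0, C₂ = -2
Particular solution: y = e^(-x)(-2sin(x))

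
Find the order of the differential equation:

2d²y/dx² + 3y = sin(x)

The order is 2 (highest derivative is of order 2).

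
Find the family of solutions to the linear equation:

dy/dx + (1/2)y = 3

Using integrating factor method:

General solution: y = 6 + Ce^(-x/2)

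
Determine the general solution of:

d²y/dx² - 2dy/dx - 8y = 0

Characteristic equation: r² - 2r - 8 = 0
Roots: r = 4, -2 (distinct real)
General solution: y = C₁e^(4x) + C₂e^(-2x)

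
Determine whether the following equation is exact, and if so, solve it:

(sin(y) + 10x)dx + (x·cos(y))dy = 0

Verify exactness: ∂M/∂y = ∂N/∂x ✓
Find F(x,y) such that ∂F/∂x = M, ∂F/∂y = N
Solution: x·sin(y) + 5x² = C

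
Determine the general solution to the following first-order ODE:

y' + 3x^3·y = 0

Using integrating factor method:

General solution: y = Ce^(-3x^4/4)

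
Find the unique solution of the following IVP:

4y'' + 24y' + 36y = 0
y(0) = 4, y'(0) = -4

General solution: y = (C₁ + C₂x)e^(-3x)
Repeated root r = -3
Applying ICs: C₁ = 4, C₂ = 8
Particular solution: y = (4 + 8x)e^(-3x)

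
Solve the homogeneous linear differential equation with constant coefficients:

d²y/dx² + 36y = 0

Characteristic equation: r² + 36 = 0
Roots: r = ±6i (complex conjugates)
General solution: y = C₁cos(6x) + C₂sin(6x)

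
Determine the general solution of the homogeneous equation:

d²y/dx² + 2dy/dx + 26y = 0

Characteristic equation: r² + 2r + 26 = 0
Roots: r = -1 ± 5i (complex conjugates)
General solution: y = e^(-x)(C₁cos(5x) + C₂sin(5x))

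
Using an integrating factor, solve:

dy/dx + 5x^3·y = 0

Using integrating factor method:

General solution: y = Ce^(-5x^4/4)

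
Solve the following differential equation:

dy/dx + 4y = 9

Using integrating factor method:

General solution: y = 9/4 + Ce^(-4x)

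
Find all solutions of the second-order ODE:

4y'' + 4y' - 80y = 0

Characteristic equation: 4r² + 4r - 80 = 0
Divide by 4: r² + r - 20 = 0
Roots: r = 4, -5 (distinct real)
General solution: y = C₁e^(4x) + C₂e^(-5x)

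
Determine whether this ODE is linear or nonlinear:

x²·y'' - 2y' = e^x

Linear (y and its derivatives appear to the first power only, no products of y terms)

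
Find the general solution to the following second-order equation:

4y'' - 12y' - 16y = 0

Characteristic equation: 4r² - 12r - 16 = 0
Divide by 4: r² - 3r - 4 = 0
Roots: r = 4, -1 (distinct real)
General solution: y = C₁e^(4x) + C₂e^(-x)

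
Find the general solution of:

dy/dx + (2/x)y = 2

Using integrating factor method:

General solution: y = (2/3)x + Cx^(-2)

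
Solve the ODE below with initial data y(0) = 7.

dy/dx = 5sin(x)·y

General solution: y = Ce^(-5cos(x))
Applying IC y(0) = 7:
Particular solution: y = 7e^(5(1-cos(x)))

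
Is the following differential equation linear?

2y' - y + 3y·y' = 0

No. Nonlinear (product y·y')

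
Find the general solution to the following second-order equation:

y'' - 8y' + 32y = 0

Characteristic equation: r² - 8r + 32 = 0
Roots: r = 4 ± 4i (complex conjugates)
General solution: y = e^(4x)(C₁cos(4x) + C₂sin(4x))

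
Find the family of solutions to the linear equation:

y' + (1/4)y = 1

Using integrating factor method:

General solution: y = 4 + Ce^(-x/4)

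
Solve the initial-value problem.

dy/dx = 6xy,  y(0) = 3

General solution: y = Ce^(3x²)
Applying IC y(0) = 3:
Particular solution: y = 3e^(3x²)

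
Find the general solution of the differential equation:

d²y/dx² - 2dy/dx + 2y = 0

Characteristic equation: r² - 2r + 2 = 0
Roots: r = 1 ± i (complex conjugates)
General solution: y = e^x(C₁cos(x) + C₂sin(x))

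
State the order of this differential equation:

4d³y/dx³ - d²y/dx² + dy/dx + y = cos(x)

The order is 3 (highest derivative is of order 3).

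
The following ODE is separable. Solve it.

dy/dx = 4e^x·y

Separating variables and integrating:
ln|y| = 4e^x + C

General solution: y = Ce^(4e^x)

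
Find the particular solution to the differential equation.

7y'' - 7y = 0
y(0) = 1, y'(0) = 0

General solution: y = C₁e^x + C₂e^(-x)
Applying ICs: C₁ = 1/2, C₂ = 1/2
Particular solution: y = (1/2)e^x + (1/2)e^(-x)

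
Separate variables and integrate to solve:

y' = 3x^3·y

Separating variables and integrating:
ln|y| = 3x^4/4 + C

General solution: y = Ce^(3x^4/4)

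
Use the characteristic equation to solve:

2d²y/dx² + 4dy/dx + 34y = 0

Characteristic equation: 2r² + 4r + 34 = 0
Divide by 2: r² + 2r + 17 = 0
Roots: r = -1 ± 4i (complex conjugates)
General solution: y = e^(-x)(C₁cos(4x) + C₂sin(4x))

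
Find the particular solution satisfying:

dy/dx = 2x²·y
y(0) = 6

General solution: y = Ce^(2x³/3)
Applying IC y(0) = 6:
Particular solution: y = 6e^(2x³/3)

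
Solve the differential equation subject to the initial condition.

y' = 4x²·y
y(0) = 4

General solution: y = Ce^(4x³/3)
Applying IC y(0) = 4:
Particular solution: y = 4e^(4x³/3)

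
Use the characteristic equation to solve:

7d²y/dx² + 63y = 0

Characteristic equation: 7r² + 63 = 0
Divide by 7: r² + 9 = 0
Roots: r = ±3i (complex conjugates)
General solution: y = C₁cos(3x) + C₂sin(3x)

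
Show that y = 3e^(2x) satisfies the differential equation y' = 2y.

Verification:
y = 3e^(2x)
y' = 6e^(2x)
2y = 6e^(2x)
y' = 2y ✓

Yes, it is a solution.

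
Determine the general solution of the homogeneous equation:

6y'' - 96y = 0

Characteristic equation: 6r² - 96 = 0
Divide by 6: r² - 16 = 0
Roots: r = 4, -4 (distinct real)
General solution: y = C₁e^(4x) + C₂e^(-4x)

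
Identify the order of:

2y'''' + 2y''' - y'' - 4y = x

The order is 4 (highest derivative is of order 4).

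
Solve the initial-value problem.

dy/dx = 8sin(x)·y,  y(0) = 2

General solution: y = Ce^(-8cos(x))
Applying IC y(0) = 2:
Particular solution: y = 2e^(8(1-cos(x)))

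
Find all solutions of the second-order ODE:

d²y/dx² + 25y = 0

Characteristic equation: r² + 25 = 0
Roots: r = ±5i (complex conjugates)
General solution: y = C₁cos(5x) + C₂sin(5x)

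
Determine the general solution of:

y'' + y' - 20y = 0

Characteristic equation: r² + r - 20 = 0
Roots: r = 4, -5 (distinct real)
General solution: y = C₁e^(4x) + C₂e^(-5x)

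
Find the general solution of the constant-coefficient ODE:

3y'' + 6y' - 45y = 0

Characteristic equation: 3r² + 6r - 45 = 0
Divide by 3: r² + 2r - 15 = 0
Roots: r = 3, -5 (distinct real)
General solution: y = C₁e^(3x) + C₂e^(-5x)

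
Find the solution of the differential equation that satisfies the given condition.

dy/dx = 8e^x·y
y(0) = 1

General solution: y = Ce^(8e^x)
Applying IC y(0) = 1:
Particular solution: y = e^(8(e^x - 1))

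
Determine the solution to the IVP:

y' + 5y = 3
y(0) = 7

General solution: y = 3/5 + Ce^(-5x)
Applying y(0) = 7: C = 7 - 3/5 = 32/5
Particular solution: y = 3/5 + (32/5)e^(-5x)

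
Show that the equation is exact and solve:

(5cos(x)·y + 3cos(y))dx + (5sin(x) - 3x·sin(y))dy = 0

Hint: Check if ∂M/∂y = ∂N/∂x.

Verify exactness: ∂M/∂y = ∂N/∂x ✓
Find F(x,y) such that ∂F/∂x = M, ∂F/∂y = N
Solution: 5sin(x)·y + 3x·cos(y) = C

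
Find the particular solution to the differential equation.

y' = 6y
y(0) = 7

General solution: y = Ce^(6x)
Applying IC y(0) = 7:
Particular solution: y = 7e^(6x)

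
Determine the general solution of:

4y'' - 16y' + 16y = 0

Characteristic equation: 4r² - 16r + 16 = 0
Divide by 4: r² - 4r + 4 = 0
Factored: (r - 2)² = 0
Repeated root: r = 2
General solution: y = (C₁ + C₂x)e^(2x)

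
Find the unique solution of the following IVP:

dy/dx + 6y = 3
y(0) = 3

General solution: y = 1/2 + Ce^(-6x)
Applying y(0) = 3: C = 3 - 1/2 = 5/2
Particular solution: y = 1/2 + (5/2)e^(-6x)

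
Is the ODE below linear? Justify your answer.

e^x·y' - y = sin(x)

Yes. Linear (y and its derivatives appear to the first power only, no products of y terms)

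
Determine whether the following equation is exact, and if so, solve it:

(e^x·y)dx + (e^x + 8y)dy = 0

Verify exactness: ∂M/∂y = ∂N/∂x ✓
Find F(x,y) such that ∂F/∂x = M, ∂F/∂y = N
Solution: e^x·y + 4y² = C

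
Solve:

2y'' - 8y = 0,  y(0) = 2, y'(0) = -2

General solution: y = C₁e^(2x) + C₂e^(-2x)
Applying ICs: C₁ = 1/2, C₂ = 3/2
Particular solution: y = (1/2)e^(2x) + (3/2)e^(-2x)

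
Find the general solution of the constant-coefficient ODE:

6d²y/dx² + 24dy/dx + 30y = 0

Characteristic equation: 6r² + 24r + 30 = 0
Divide by 6: r² + 4r + 5 = 0
Roots: r = -2 ± i (complex conjugates)
General solution: y = e^(-2x)(C₁cos(x) + C₂sin(x))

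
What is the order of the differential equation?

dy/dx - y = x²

The order is 1 (highest derivative is of order 1).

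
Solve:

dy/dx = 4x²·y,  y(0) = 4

General solution: y = Ce^(4x³/3)
Applying IC y(0) = 4:
Particular solution: y = 4e^(4x³/3)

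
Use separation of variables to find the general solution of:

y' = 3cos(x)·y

Separating variables and integrating:
ln|y| = 3sin(x) + C

General solution: y = Ce^(3sin(x))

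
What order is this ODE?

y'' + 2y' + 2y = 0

The order is 2 (highest derivative is of order 2).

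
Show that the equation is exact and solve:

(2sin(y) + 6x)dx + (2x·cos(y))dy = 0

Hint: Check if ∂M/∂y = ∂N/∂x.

Verify exactness: ∂M/∂y = ∂N/∂x ✓
Find F(x,y) such that ∂F/∂x = M, ∂F/∂y = N
Solution: 2x·sin(y) + 3x² = C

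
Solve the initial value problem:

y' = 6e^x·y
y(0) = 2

General solution: y = Ce^(6e^x)
Applying IC y(0) = 2:
Particular solution: y = 2e^(6(e^x - 1))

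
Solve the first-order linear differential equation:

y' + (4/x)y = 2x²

Using integrating factor method:

General solution: y = (2/7)x^3 + Cx^(-4)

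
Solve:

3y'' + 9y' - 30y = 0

Characteristic equation: 3r² + 9r - 30 = 0
Divide by 3: r² + 3r - 10 = 0
Roots: r = 2, -5 (distinct real)
General solution: y = C₁e^(2x) + C₂e^(-5x)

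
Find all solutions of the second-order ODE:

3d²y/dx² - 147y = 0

Characteristic equation: 3r² - 147 = 0
Divide by 3: r² - 49 = 0
Roots: r = 7, -7 (distinct real)
General solution: y = C₁e^(7x) + C₂e^(-7x)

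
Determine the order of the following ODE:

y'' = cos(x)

The order is 2 (highest derivative is of order 2).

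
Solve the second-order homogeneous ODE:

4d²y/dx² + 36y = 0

Characteristic equation: 4r² + 36 = 0
Divide by 4: r² + 9 = 0
Roots: r = ±3i (complex conjugates)
General solution: y = C₁cos(3x) + C₂sin(3x)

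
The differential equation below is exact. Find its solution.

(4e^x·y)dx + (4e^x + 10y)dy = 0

Verify exactness: ∂M/∂y = ∂N/∂x ✓
Find F(x,y) such that ∂F/∂x = M, ∂F/∂y = N
Solution: 4e^x·y + 5y² = C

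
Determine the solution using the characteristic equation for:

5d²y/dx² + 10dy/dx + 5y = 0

Characteristic equation: 5r² + 10r + 5 = 0
Divide by 5: r² + 2r + 1 = 0
Factored: (r + 1)² = 0
Repeated root: r = -1
General solution: y = (C₁ + C₂x)e^(-x)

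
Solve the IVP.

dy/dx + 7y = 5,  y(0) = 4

General solution: y = 5/7 + Ce^(-7x)
Applying y(0) = 4: C = 4 - 5/7 = 23/7
Particular solution: y = 5/7 + (23/7)e^(-7x)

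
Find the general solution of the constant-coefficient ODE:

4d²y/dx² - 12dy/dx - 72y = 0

Characteristic equation: 4r² - 12r - 72 = 0
Divide by 4: r² - 3r - 18 = 0
Roots: r = 6, -3 (distinct real)
General solution: y = C₁e^(6x) + C₂e^(-3x)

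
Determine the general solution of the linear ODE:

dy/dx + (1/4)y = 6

Using integrating factor method:

General solution: y = 24 + Ce^(-x/4)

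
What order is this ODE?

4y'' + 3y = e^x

The order is 2 (highest derivative is of order 2).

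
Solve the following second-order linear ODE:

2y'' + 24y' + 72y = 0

Characteristic equation: 2r² + 24r + 72 = 0
Divide by 2: r² + 12r + 36 = 0
Factored: (r + 6)² = 0
Repeated root: r = -6
General solution: y = (C₁ + C₂x)e^(-6x)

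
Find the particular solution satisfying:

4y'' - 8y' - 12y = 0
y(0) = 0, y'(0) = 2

General solution: y = C₁e^(3x) + C₂e^(-x)
Applying ICs: C₁ = 1/2, C₂ = -1/2
Particular solution: y = (1/2)e^(3x) - (1/2)e^(-x)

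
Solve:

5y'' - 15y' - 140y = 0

Characteristic equation: 5r² - 15r - 140 = 0
Divide by 5: r² - 3r - 28 = 0
Roots: r = 7, -4 (distinct real)
General solution: y = C₁e^(7x) + C₂e^(-4x)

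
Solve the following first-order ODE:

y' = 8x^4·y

Separating variables and integrating:
ln|y| = 8x^5/5 + C

General solution: y = Ce^(8x^5/5)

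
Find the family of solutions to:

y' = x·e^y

Separating variables and integrating:
-e^(-y) = x²/2 + C

General solution: y = -ln(C - x²/2)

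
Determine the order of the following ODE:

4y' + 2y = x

The order is 1 (highest derivative is of order 1).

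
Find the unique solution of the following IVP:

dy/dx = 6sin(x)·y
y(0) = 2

General solution: y = Ce^(-6cos(x))
Applying IC y(0) = 2:
Particular solution: y = 2e^(6(1-cos(x)))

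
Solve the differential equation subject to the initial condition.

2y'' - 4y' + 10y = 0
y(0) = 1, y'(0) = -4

General solution: y = e^x(C₁cos(2x) + C₂sin(2x))
Complex roots r = 1 ± 2i
Applying ICs: C₁ = 1, C₂ = -5/2
Particular solution: y = e^x(cos(2x) - (5/2)sin(2x))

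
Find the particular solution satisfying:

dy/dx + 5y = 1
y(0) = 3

General solution: y = 1/5 + Ce^(-5x)
Applying y(0) = 3: C = 3 - 1/5 = 14/5
Particular solution: y = 1/5 + (14/5)e^(-5x)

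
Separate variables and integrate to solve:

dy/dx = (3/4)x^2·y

Separating variables and integrating:
ln|y| = x^3/4 + C

General solution: y = Ce^(x^3/4)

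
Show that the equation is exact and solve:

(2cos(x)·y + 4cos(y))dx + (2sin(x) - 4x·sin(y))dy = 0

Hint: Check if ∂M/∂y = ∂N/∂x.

Verify exactness: ∂M/∂y = ∂N/∂x ✓
Find F(x,y) such that ∂F/∂x = M, ∂F/∂y = N
Solution: 2sin(x)·y + 4x·cos(y) = C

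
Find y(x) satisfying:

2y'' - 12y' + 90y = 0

Characteristic equation: 2r² - 12r + 90 = 0
Divide by 2: r² - 6r + 45 = 0
Roots: r = 3 ± 6i (complex conjugates)
General solution: y = e^(3x)(C₁cos(6x) + C₂sin(6x))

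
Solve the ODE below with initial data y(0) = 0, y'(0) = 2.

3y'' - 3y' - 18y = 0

General solution: y = C₁e^(3x) + C₂e^(-2x)
Applying ICs: C₁ = 2/5, C₂ = -2/5
Particular solution: y = (2/5)e^(3x) - (2/5)e^(-2x)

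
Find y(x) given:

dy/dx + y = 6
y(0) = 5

General solution: y = 6 + Ce^(-x)
Applying y(0) = 5: C = 5 - 6 = -1
Particular solution: y = 6 - e^(-x)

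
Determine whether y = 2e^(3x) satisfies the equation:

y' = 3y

Verification:
y = 2e^(3x)
y' = 6e^(3x)
3y = 6e^(3x)
y' = 3y ✓

Yes, it is a solution.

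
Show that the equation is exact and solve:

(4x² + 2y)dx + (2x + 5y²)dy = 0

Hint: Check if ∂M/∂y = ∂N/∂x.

Verify exactness: ∂M/∂y = ∂N/∂x ✓
Find F(x,y) such that ∂F/∂x = M, ∂F/∂y = N
Solution: 4x³/3 + 2xy + 5y³/3 = C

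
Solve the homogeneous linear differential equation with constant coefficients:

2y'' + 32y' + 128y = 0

Characteristic equation: 2r² + 32r + 128 = 0
Divide by 2: r² + 16r + 64 = 0
Factored: (r + 8)² = 0
Repeated root: r = -8
General solution: y = (C₁ + C₂x)e^(-8x)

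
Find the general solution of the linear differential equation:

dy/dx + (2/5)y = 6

Using integrating factor method:

General solution: y = 15 + Ce^(-2x/5)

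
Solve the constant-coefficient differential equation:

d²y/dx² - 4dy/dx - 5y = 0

Characteristic equation: r² - 4r - 5 = 0
Roots: r = 5, -1 (distinct real)
General solution: y = C₁e^(5x) + C₂e^(-x)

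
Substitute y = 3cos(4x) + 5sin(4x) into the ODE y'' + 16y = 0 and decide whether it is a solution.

Verification:
y'' = -48cos(4x) - 80sin(4x)
y'' + 16y = 0 ✓

Yes, it is a solution.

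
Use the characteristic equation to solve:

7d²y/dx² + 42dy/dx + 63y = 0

Characteristic equation: 7r² + 42r + 63 = 0
Divide by 7: r² + 6r + 9 = 0
Factored: (r + 3)² = 0
Repeated root: r = -3
General solution: y = (C₁ + C₂x)e^(-3x)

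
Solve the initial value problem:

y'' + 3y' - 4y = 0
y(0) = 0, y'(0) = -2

General solution: y = C₁e^x + C₂e^(-4x)
Applying ICs: C₁ = -2/5, C₂ = 2/5
Particular solution: y = -(2/5)e^x + (2/5)e^(-4x)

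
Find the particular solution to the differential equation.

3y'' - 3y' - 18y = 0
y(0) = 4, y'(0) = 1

General solution: y = C₁e^(3x) + C₂e^(-2x)
Applying ICs: C₁ = 9/5, C₂ = 11/5
Particular solution: y = (9/5)e^(3x) + (11/5)e^(-2x)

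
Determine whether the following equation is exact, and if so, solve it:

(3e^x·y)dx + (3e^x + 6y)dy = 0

Verify exactness: ∂M/∂y = ∂N/∂x ✓
Find F(x,y) such that ∂F/∂x = M, ∂F/∂y = N
Solution: 3e^x·y + 3y² = C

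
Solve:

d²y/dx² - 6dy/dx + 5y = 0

Characteristic equation: r² - 6r + 5 = 0
Roots: r = 5, 1 (distinct real)
General solution: y = C₁e^(5x) + C₂e^x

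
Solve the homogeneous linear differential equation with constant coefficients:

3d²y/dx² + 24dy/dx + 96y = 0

Characteristic equation: 3r² + 24r + 96 = 0
Divide by 3: r² + 8r + 32 = 0
Roots: r = -4 ± 4i (complex conjugates)
General solution: y = e^(-4x)(C₁cos(4x) + C₂sin(4x))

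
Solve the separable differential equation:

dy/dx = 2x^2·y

Separating variables and integrating:
ln|y| = 2x^3/3 + C

General solution: y = Ce^(2x^3/3)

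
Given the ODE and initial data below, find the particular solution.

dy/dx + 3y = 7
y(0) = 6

General solution: y = 7/3 + Ce^(-3x)
Applying y(0) = 6: C = 6 - 7/3 = 11/3
Particular solution: y = 7/3 + (11/3)e^(-3x)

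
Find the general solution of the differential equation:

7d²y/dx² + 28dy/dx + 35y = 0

Characteristic equation: 7r² + 28r + 35 = 0
Divide by 7: r² + 4r + 5 = 0
Roots: r = -2 ± i (complex conjugates)
General solution: y = e^(-2x)(C₁cos(x) + C₂sin(x))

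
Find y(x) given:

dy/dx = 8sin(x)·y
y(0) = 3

General solution: y = Ce^(-8cos(x))
Applying IC y(0) = 3:
Particular solution: y = 3e^(8(1-cos(x)))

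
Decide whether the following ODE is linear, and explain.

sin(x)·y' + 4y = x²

Linear (y and its derivatives appear to the first power only, no products of y terms)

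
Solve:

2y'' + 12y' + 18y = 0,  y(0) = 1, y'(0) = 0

General solution: y = (C₁ + C₂x)e^(-3x)
Repeated root r = -3
Applying ICs: C₁ = 1, C₂ = 3
Particular solution: y = (1 + 3x)e^(-3x)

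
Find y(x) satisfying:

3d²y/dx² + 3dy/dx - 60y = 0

Characteristic equation: 3r² + 3r - 60 = 0
Divide by 3: r² + r - 20 = 0
Roots: r = 4, -5 (distinct real)
General solution: y = C₁e^(4x) + C₂e^(-5x)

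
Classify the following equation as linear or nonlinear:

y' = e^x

Linear (y and its derivatives appear to the first power only, no products of y terms)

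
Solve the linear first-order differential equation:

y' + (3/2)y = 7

Using integrating factor method:

General solution: y = 14/3 + Ce^(-3x/2)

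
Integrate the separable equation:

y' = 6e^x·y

Separating variables and integrating:
ln|y| = 6e^x + C

General solution: y = Ce^(6e^x)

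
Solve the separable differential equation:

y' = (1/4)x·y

Separating variables and integrating:
ln|y| = x^2/8 + C

General solution: y = Ce^(x^2/8)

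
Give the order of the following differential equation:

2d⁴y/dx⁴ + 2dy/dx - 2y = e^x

The order is 4 (highest derivative is of order 4).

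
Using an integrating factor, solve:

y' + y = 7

Using integrating factor method:

General solution: y = 7 + Ce^(-x)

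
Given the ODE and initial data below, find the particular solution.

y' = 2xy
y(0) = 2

General solution: y = Ce^(x²)
Applying IC y(0) = 2:
Particular solution: y = 2e^(x²)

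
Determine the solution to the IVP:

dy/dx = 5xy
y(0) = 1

General solution: y = Ce^(5x²/2)
Applying IC y(0) = 1:
Particular solution: y = e^(5x²/2)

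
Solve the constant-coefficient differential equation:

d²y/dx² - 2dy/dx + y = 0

Characteristic equation: r² - 2r + 1 = 0
Factored: (r - 1)² = 0
Repeated root: r = 1
General solution: y = (C₁ + C₂x)e^x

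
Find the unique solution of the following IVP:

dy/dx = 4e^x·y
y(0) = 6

General solution: y = Ce^(4e^x)
Applying IC y(0) = 6:
Particular solution: y = 6e^(4(e^x - 1))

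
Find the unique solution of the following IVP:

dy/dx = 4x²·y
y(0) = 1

General solution: y = Ce^(4x³/3)
Applying IC y(0) = 1:
Particular solution: y = e^(4x³/3)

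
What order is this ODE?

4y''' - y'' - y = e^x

The order is 3 (highest derivative is of order 3).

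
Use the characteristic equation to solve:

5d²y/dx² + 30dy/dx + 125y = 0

Characteristic equation: 5r² + 30r + 125 = 0
Divide by 5: r² + 6r + 25 = 0
Roots: r = -3 ± 4i (complex conjugates)
General solution: y = e^(-3x)(C₁cos(4x) + C₂sin(4x))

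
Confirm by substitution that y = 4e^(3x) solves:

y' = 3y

Verification:
y = 4e^(3x)
y' = 12e^(3x)
3y = 12e^(3x)
y' = 3y ✓

Yes, it is a solution.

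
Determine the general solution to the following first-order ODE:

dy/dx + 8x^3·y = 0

Using integrating factor method:

General solution: y = Ce^(-2x^4)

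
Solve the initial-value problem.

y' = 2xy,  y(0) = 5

General solution: y = Ce^(x²)
Applying IC y(0) = 5:
Particular solution: y = 5e^(x²)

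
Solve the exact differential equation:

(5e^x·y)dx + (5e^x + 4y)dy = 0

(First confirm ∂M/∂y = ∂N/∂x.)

Verify exactness: ∂M/∂y = ∂N/∂x ✓
Find F(x,y) such that ∂F/∂x = M, ∂F/∂y = N
Solution: 5e^x·y + 2y² = C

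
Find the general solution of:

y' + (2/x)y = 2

Using integrating factor method:

General solution: y = (2/3)x + Cx^(-2)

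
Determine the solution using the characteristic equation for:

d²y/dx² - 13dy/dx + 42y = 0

Characteristic equation: r² - 13r + 42 = 0
Roots: r = 6, 7 (distinct real)
General solution: y = C₁e^(6x) + C₂e^(7x)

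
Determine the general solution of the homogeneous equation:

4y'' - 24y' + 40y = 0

Characteristic equation: 4r² - 24r + 40 = 0
Divide by 4: r² - 6r + 10 = 0
Roots: r = 3 ± i (complex conjugates)
General solution: y = e^(3x)(C₁cos(x) + C₂sin(x))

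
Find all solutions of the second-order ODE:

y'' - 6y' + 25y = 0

Characteristic equation: r² - 6r + 25 = 0
Roots: r = 3 ± 4i (complex conjugates)
General solution: y = e^(3x)(C₁cos(4x) + C₂sin(4x))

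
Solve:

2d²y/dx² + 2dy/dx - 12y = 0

Characteristic equation: 2r² + 2r - 12 = 0
Divide by 2: r² + r - 6 = 0
Roots: r = 2, -3 (distinct real)
General solution: y = C₁e^(2x) + C₂e^(-3x)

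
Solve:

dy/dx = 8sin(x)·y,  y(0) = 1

General solution: y = Ce^(-8cos(x))
Applying IC y(0) = 1:
Particular solution: y = e^(8(1-cos(x)))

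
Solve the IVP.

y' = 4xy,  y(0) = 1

General solution: y = Ce^(2x²)
Applying IC y(0) = 1:
Particular solution: y = e^(2x²)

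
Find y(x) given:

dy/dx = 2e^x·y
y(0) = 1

General solution: y = Ce^(2e^x)
Applying IC y(0) = 1:
Particular solution: y = e^(2(e^x - 1))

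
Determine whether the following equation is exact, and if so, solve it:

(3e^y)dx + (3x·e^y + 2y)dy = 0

Verify exactness: ∂M/∂y = ∂N/∂x ✓
Find F(x,y) such that ∂F/∂x = M, ∂F/∂y = N
Solution: 3x·e^y + y² = C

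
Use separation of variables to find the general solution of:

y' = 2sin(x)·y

Separating variables and integrating:
ln|y| = -2cos(x) + C

General solution: y = Ce^(-2cos(x))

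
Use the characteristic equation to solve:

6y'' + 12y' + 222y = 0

Characteristic equation: 6r² + 12r + 222 = 0
Divide by 6: r² + 2r + 37 = 0
Roots: r = -1 ± 6i (complex conjugates)
General solution: y = e^(-x)(C₁cos(6x) + C₂sin(6x))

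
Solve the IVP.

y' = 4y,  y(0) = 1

General solution: y = Ce^(4x)
Applying IC y(0) = 1:
Particular solution: y = e^(4x)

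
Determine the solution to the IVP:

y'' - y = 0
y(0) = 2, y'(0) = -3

General solution: y = C₁e^x + C₂e^(-x)
Applying ICs: C₁ = -1/2, C₂ = 5/2
Particular solution: y = -(1/2)e^x + (5/2)e^(-x)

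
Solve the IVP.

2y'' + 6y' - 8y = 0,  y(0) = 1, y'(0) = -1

General solution: y = C₁e^x + C₂e^(-4x)
Applying ICs: C₁ = 3/5, C₂ = 2/5
Particular solution: y = (3/5)e^x + (2/5)e^(-4x)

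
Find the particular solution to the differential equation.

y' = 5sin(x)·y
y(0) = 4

General solution: y = Ce^(-5cos(x))
Applying IC y(0) = 4:
Particular solution: y = 4e^(5(1-cos(x)))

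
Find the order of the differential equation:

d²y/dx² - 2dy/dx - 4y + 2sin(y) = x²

The order is 2 (highest derivative is of order 2).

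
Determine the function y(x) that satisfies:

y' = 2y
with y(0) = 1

General solution: y = Ce^(2x)
Applying IC y(0) = 1:
Particular solution: y = e^(2x)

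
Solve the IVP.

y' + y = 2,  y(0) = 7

General solution: y = 2 + Ce^(-x)
Applying y(0) = 7: C = 7 - 2 = 5
Particular solution: y = 2 + 5e^(-x)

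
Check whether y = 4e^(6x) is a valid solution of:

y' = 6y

Verification:
y = 4e^(6x)
y' = 24e^(6x)
6y = 24e^(6x)
y' = 6y ✓

Yes, it is a solution.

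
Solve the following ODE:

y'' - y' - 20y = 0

Characteristic equation: r² - r - 20 = 0
Roots: r = 5, -4 (distinct real)
General solution: y = C₁e^(5x) + C₂e^(-4x)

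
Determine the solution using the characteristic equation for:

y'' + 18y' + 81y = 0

Characteristic equation: r² + 18r + 81 = 0
Factored: (r + 9)² = 0
Repeated root: r = -9
General solution: y = (C₁ + C₂x)e^(-9x)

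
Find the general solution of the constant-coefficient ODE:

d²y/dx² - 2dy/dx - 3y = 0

Characteristic equation: r² - 2r - 3 = 0
Roots: r = 3, -1 (distinct real)
General solution: y = C₁e^(3x) + C₂e^(-x)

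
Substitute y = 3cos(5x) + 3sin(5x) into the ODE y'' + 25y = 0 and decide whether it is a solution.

Verification:
y'' = -75cos(5x) - 75sin(5x)
y'' + 25y = 0 ✓

Yes, it is a solution.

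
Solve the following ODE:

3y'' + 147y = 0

Characteristic equation: 3r² + 147 = 0
Divide by 3: r² + 49 = 0
Roots: r = ±7i (complex conjugates)
General solution: y = C₁cos(7x) + C₂sin(7x)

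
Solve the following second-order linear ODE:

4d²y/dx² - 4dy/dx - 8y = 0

Characteristic equation: 4r² - 4r - 8 = 0
Divide by 4: r² - r - 2 = 0
Roots: r = 2, -1 (distinct real)
General solution: y = C₁e^(2x) + C₂e^(-x)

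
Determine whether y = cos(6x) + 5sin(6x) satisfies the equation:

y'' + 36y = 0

Verification:
y'' = -36cos(6x) - 180sin(6x)
y'' + 36y = 0 ✓

Yes, it is a solution.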